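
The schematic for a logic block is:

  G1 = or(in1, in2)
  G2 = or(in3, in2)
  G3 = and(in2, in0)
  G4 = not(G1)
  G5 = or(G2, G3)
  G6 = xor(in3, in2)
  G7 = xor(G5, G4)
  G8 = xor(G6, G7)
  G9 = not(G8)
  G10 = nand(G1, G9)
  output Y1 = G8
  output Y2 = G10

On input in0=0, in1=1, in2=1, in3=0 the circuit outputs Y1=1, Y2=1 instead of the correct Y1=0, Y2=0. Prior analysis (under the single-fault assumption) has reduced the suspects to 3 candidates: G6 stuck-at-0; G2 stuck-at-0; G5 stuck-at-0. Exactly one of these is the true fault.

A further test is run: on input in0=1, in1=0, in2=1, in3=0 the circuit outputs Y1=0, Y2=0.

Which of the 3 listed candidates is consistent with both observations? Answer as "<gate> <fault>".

Evaluate each candidate on input in0=1, in1=0, in2=1, in3=0:
  G6 stuck-at-0: G1=1, G2=1, G3=1, G4=0, G5=1, G6=0 [stuck-at-0], G7=1, G8=1, G9=0, G10=1 → Y1=1, Y2=1 — eliminated
  G2 stuck-at-0: G1=1, G2=0 [stuck-at-0], G3=1, G4=0, G5=1, G6=1, G7=1, G8=0, G9=1, G10=0 → Y1=0, Y2=0 — matches
  G5 stuck-at-0: G1=1, G2=1, G3=1, G4=0, G5=0 [stuck-at-0], G6=1, G7=0, G8=1, G9=0, G10=1 → Y1=1, Y2=1 — eliminated
Only G2 stuck-at-0 reproduces the observed Y1=0, Y2=0.

G2 stuck-at-0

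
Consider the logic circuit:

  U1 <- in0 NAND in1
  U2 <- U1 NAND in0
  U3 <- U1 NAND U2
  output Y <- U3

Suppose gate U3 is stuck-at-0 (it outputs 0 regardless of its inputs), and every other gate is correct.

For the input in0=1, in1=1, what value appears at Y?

Propagate with U3 forced: U1=0, U2=1, U3=0 [stuck-at-0].
So Y = 0. (Without the fault it would be 1.)

0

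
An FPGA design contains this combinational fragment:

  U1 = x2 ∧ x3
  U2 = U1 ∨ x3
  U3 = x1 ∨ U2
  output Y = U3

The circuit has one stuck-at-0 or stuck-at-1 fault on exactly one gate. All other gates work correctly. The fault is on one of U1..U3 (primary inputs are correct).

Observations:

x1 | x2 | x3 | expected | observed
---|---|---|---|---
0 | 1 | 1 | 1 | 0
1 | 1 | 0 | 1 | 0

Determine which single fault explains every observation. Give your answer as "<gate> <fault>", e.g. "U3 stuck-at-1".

Fault-free values for test 1 (x1=0, x2=1, x3=1): U1=1, U2=1, U3=1, giving Y=1. Observed 0.
Test 1: faults giving observed 0 are {U2 stuck-at-0, U3 stuck-at-0}.
Test 2 (x1=1, x2=1, x3=0): fault-free U1=0, U2=0, U3=1 → 1; observed 0. Eliminates U2 stuck-at-0.
Only U3 stuck-at-0 is consistent with every test.

U3 stuck-at-0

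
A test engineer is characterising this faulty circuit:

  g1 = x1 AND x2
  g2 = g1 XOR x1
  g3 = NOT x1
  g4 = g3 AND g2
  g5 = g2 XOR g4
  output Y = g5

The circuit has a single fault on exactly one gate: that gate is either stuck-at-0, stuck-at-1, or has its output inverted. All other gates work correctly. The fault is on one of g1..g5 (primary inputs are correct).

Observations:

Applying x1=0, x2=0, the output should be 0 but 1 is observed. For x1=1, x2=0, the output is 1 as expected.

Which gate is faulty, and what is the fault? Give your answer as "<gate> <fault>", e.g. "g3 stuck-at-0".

g5 stuck-at-1

Fault-free values for test 1 (x1=0, x2=0): g1=0, g2=0, g3=1, g4=0, g5=0, giving Y=0. Observed 1.
Test 1: faults giving observed 1 are {g4 stuck-at-1, g4 inverted output, g5 stuck-at-1, g5 inverted output}.
Test 2 (x1=1, x2=0): fault-free g1=0, g2=1, g3=0, g4=0, g5=1 → 1; observed 1. Eliminates g4 stuck-at-1, g4 inverted output, g5 inverted output.
Only g5 stuck-at-1 is consistent with every test.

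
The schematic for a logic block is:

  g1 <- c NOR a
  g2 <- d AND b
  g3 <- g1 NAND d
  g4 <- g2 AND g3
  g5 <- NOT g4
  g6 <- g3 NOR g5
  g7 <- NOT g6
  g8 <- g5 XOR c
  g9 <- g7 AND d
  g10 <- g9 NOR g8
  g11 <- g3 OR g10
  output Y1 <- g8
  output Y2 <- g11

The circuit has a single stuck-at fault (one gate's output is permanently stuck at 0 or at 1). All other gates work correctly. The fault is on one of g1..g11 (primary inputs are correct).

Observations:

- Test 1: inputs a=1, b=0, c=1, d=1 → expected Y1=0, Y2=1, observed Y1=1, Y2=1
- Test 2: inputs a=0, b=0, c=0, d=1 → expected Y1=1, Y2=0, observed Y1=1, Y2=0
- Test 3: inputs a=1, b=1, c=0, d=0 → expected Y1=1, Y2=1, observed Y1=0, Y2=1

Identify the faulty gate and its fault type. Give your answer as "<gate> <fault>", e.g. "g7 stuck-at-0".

g2 stuck-at-1

Fault-free values for test 1 (a=1, b=0, c=1, d=1): g1=0, g2=0, g3=1, g4=0, g5=1, g6=0, g7=1, g8=0, g9=1, g10=0, g11=1, giving Y1=0, Y2=1. Observed Y1=1, Y2=1.
Test 1: faults giving observed Y1=1, Y2=1 are {g2 stuck-at-1, g4 stuck-at-1, g5 stuck-at-0, g8 stuck-at-1}.
Test 2 (a=0, b=0, c=0, d=1): fault-free g1=1, g2=0, g3=0, g4=0, g5=1, g6=0, g7=1, g8=1, g9=1, g10=0, g11=0 → Y1=1, Y2=0; observed Y1=1, Y2=0. Eliminates g4 stuck-at-1, g5 stuck-at-0.
Test 3 (a=1, b=1, c=0, d=0): fault-free g1=0, g2=0, g3=1, g4=0, g5=1, g6=0, g7=1, g8=1, g9=0, g10=0, g11=1 → Y1=1, Y2=1; observed Y1=0, Y2=1. Eliminates g8 stuck-at-1.
Only g2 stuck-at-1 is consistent with every test.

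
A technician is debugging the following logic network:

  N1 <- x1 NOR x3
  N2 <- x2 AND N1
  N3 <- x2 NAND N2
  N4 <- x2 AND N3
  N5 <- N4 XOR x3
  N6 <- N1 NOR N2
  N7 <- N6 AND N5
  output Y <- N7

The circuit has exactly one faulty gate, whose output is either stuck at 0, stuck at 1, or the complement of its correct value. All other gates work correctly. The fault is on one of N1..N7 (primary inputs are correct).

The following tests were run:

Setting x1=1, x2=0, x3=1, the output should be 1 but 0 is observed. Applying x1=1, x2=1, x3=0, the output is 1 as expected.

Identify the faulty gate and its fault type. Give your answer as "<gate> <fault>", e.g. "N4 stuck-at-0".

Fault-free values for test 1 (x1=1, x2=0, x3=1): N1=0, N2=0, N3=1, N4=0, N5=1, N6=1, N7=1, giving Y=1. Observed 0.
Test 1: faults giving observed 0 are {N1 stuck-at-1, N1 inverted output, N2 stuck-at-1, N2 inverted output, N4 stuck-at-1, N4 inverted output, N5 stuck-at-0, N5 inverted output, N6 stuck-at-0, N6 inverted output, N7 stuck-at-0, N7 inverted output}.
Test 2 (x1=1, x2=1, x3=0): fault-free N1=0, N2=0, N3=1, N4=1, N5=1, N6=1, N7=1 → 1; observed 1. Eliminates N1 stuck-at-1, N1 inverted output, N2 stuck-at-1, N2 inverted output, N4 inverted output, N5 stuck-at-0, N5 inverted output, N6 stuck-at-0, N6 inverted output, N7 stuck-at-0, N7 inverted output.
Only N4 stuck-at-1 is consistent with every test.

N4 stuck-at-1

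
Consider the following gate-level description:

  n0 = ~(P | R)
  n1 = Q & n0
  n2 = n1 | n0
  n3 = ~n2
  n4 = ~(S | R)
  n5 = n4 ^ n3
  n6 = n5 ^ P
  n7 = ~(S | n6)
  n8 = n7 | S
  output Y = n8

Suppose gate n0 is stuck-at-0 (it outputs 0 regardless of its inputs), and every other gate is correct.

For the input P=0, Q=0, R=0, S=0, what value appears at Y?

1

Propagate with n0 forced: n0=0 [stuck-at-0], n1=0, n2=0, n3=1, n4=1, n5=0, n6=0, n7=1, n8=1.
So Y = 1. (Without the fault it would be 0.)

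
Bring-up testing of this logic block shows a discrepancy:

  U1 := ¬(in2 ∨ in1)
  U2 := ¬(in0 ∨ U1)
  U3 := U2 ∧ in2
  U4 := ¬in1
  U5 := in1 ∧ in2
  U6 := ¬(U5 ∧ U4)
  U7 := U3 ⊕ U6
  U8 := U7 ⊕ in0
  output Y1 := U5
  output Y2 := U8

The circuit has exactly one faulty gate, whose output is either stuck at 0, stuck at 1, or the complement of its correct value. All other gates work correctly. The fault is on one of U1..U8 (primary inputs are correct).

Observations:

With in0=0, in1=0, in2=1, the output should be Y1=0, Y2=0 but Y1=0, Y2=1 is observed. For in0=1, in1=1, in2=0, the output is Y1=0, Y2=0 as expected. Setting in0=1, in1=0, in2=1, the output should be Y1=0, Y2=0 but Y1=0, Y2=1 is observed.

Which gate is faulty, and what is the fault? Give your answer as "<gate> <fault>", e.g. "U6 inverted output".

U2 inverted output

Fault-free values for test 1 (in0=0, in1=0, in2=1): U1=0, U2=1, U3=1, U4=1, U5=0, U6=1, U7=0, U8=0, giving Y1=0, Y2=0. Observed Y1=0, Y2=1.
Test 1: faults giving observed Y1=0, Y2=1 are {U1 stuck-at-1, U1 inverted output, U2 stuck-at-0, U2 inverted output, U3 stuck-at-0, U3 inverted output, U6 stuck-at-0, U6 inverted output, U7 stuck-at-1, U7 inverted output, U8 stuck-at-1, U8 inverted output}.
Test 2 (in0=1, in1=1, in2=0): fault-free U1=0, U2=0, U3=0, U4=0, U5=0, U6=1, U7=1, U8=0 → Y1=0, Y2=0; observed Y1=0, Y2=0. Eliminates U3 inverted output, U6 stuck-at-0, U6 inverted output, U7 inverted output, U8 stuck-at-1, U8 inverted output.
Test 3 (in0=1, in1=0, in2=1): fault-free U1=0, U2=0, U3=0, U4=1, U5=0, U6=1, U7=1, U8=0 → Y1=0, Y2=0; observed Y1=0, Y2=1. Eliminates U1 stuck-at-1, U1 inverted output, U2 stuck-at-0, U3 stuck-at-0, U7 stuck-at-1.
Only U2 inverted output is consistent with every test.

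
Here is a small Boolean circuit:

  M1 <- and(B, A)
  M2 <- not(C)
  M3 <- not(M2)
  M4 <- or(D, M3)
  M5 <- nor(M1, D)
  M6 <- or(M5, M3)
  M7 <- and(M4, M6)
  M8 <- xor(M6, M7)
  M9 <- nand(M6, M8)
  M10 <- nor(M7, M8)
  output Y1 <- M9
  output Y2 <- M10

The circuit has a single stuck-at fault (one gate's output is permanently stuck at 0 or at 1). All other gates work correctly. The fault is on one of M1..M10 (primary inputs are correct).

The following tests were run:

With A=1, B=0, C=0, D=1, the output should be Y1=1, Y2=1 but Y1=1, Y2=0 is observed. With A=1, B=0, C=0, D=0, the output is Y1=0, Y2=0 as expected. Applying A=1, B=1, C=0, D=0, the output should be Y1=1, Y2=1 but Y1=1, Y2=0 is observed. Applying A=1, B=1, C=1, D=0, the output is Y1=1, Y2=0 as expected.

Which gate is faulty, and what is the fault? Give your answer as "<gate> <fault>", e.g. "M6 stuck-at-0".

M10 stuck-at-0

Fault-free values for test 1 (A=1, B=0, C=0, D=1): M1=0, M2=1, M3=0, M4=1, M5=0, M6=0, M7=0, M8=0, M9=1, M10=1, giving Y1=1, Y2=1. Observed Y1=1, Y2=0.
Test 1: faults giving observed Y1=1, Y2=0 are {M2 stuck-at-0, M3 stuck-at-1, M5 stuck-at-1, M6 stuck-at-1, M7 stuck-at-1, M8 stuck-at-1, M10 stuck-at-0}.
Test 2 (A=1, B=0, C=0, D=0): fault-free M1=0, M2=1, M3=0, M4=0, M5=1, M6=1, M7=0, M8=1, M9=0, M10=0 → Y1=0, Y2=0; observed Y1=0, Y2=0. Eliminates M2 stuck-at-0, M3 stuck-at-1, M7 stuck-at-1.
Test 3 (A=1, B=1, C=0, D=0): fault-free M1=1, M2=1, M3=0, M4=0, M5=0, M6=0, M7=0, M8=0, M9=1, M10=1 → Y1=1, Y2=1; observed Y1=1, Y2=0. Eliminates M5 stuck-at-1, M6 stuck-at-1.
Test 4 (A=1, B=1, C=1, D=0): fault-free M1=1, M2=0, M3=1, M4=1, M5=0, M6=1, M7=1, M8=0, M9=1, M10=0 → Y1=1, Y2=0; observed Y1=1, Y2=0. Eliminates M8 stuck-at-1.
Only M10 stuck-at-0 is consistent with every test.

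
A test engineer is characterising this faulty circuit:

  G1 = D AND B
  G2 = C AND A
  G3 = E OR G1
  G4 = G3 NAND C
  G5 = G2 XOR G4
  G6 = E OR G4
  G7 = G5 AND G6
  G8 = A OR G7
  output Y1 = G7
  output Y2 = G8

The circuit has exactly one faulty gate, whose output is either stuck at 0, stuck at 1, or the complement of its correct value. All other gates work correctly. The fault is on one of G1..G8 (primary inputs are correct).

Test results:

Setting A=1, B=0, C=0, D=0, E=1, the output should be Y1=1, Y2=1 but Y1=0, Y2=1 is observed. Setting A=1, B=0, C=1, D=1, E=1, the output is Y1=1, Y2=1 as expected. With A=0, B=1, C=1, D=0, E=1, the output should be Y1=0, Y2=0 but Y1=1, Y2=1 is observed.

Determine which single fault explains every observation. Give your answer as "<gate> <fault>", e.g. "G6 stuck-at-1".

G2 stuck-at-1

Fault-free values for test 1 (A=1, B=0, C=0, D=0, E=1): G1=0, G2=0, G3=1, G4=1, G5=1, G6=1, G7=1, G8=1, giving Y1=1, Y2=1. Observed Y1=0, Y2=1.
Test 1: faults giving observed Y1=0, Y2=1 are {G2 stuck-at-1, G2 inverted output, G4 stuck-at-0, G4 inverted output, G5 stuck-at-0, G5 inverted output, G6 stuck-at-0, G6 inverted output, G7 stuck-at-0, G7 inverted output}.
Test 2 (A=1, B=0, C=1, D=1, E=1): fault-free G1=0, G2=1, G3=1, G4=0, G5=1, G6=1, G7=1, G8=1 → Y1=1, Y2=1; observed Y1=1, Y2=1. Eliminates G2 inverted output, G4 inverted output, G5 stuck-at-0, G5 inverted output, G6 stuck-at-0, G6 inverted output, G7 stuck-at-0, G7 inverted output.
Test 3 (A=0, B=1, C=1, D=0, E=1): fault-free G1=0, G2=0, G3=1, G4=0, G5=0, G6=1, G7=0, G8=0 → Y1=0, Y2=0; observed Y1=1, Y2=1. Eliminates G4 stuck-at-0.
Only G2 stuck-at-1 is consistent with every test.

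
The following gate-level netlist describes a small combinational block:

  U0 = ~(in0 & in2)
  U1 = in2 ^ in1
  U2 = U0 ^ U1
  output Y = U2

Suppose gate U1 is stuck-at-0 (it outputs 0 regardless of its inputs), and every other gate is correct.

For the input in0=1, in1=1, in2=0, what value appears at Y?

Propagate with U1 forced: U0=1, U1=0 [stuck-at-0], U2=1.
So Y = 1. (Without the fault it would be 0.)

1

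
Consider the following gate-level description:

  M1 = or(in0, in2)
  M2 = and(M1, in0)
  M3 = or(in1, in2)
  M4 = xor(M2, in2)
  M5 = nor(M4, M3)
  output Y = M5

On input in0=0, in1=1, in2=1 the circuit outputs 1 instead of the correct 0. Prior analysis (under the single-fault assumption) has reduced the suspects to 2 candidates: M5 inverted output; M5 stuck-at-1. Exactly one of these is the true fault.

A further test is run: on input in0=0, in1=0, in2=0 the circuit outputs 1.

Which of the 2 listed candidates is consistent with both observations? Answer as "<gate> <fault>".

Evaluate each candidate on input in0=0, in1=0, in2=0:
  M5 inverted output: M1=0, M2=0, M3=0, M4=0, M5=0 [inverted output] → 0 — eliminated
  M5 stuck-at-1: M1=0, M2=0, M3=0, M4=0, M5=1 [stuck-at-1] → 1 — matches
Only M5 stuck-at-1 reproduces the observed 1.

M5 stuck-at-1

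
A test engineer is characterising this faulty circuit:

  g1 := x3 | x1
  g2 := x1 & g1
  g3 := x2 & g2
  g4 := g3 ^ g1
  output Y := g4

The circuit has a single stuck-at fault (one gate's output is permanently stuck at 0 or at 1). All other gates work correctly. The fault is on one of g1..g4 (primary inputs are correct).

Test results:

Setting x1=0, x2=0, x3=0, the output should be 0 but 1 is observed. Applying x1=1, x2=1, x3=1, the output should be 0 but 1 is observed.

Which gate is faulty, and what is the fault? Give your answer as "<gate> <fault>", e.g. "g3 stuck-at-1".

Fault-free values for test 1 (x1=0, x2=0, x3=0): g1=0, g2=0, g3=0, g4=0, giving Y=0. Observed 1.
Test 1: faults giving observed 1 are {g1 stuck-at-1, g3 stuck-at-1, g4 stuck-at-1}.
Test 2 (x1=1, x2=1, x3=1): fault-free g1=1, g2=1, g3=1, g4=0 → 0; observed 1. Eliminates g1 stuck-at-1, g3 stuck-at-1.
Only g4 stuck-at-1 is consistent with every test.

g4 stuck-at-1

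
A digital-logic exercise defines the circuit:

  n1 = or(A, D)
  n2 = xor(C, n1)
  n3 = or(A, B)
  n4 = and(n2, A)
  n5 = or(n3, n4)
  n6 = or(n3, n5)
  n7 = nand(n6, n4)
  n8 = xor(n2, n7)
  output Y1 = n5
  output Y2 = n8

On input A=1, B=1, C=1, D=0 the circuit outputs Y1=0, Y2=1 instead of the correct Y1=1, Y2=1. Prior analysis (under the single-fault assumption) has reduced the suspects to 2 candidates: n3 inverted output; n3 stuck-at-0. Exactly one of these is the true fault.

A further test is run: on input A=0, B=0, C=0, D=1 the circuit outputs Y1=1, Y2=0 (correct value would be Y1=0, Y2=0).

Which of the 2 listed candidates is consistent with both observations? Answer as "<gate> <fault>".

Evaluate each candidate on input A=0, B=0, C=0, D=1:
  n3 inverted output: n1=1, n2=1, n3=1 [inverted output], n4=0, n5=1, n6=1, n7=1, n8=0 → Y1=1, Y2=0 — matches
  n3 stuck-at-0: n1=1, n2=1, n3=0 [stuck-at-0], n4=0, n5=0, n6=0, n7=1, n8=0 → Y1=0, Y2=0 — eliminated
Only n3 inverted output reproduces the observed Y1=1, Y2=0.

n3 inverted output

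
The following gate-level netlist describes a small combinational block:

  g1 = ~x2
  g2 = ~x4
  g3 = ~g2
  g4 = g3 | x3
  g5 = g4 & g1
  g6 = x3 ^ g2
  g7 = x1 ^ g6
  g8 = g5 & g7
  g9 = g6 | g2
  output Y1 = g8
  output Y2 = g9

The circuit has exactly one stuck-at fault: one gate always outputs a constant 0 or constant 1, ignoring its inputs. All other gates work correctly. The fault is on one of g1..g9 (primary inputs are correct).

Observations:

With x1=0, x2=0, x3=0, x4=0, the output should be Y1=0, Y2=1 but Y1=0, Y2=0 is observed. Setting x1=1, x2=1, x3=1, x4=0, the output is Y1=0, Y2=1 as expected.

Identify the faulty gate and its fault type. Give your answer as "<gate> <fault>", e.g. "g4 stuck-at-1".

Fault-free values for test 1 (x1=0, x2=0, x3=0, x4=0): g1=1, g2=1, g3=0, g4=0, g5=0, g6=1, g7=1, g8=0, g9=1, giving Y1=0, Y2=1. Observed Y1=0, Y2=0.
Test 1: faults giving observed Y1=0, Y2=0 are {g2 stuck-at-0, g9 stuck-at-0}.
Test 2 (x1=1, x2=1, x3=1, x4=0): fault-free g1=0, g2=1, g3=0, g4=1, g5=0, g6=0, g7=1, g8=0, g9=1 → Y1=0, Y2=1; observed Y1=0, Y2=1. Eliminates g9 stuck-at-0.
Only g2 stuck-at-0 is consistent with every test.

g2 stuck-at-0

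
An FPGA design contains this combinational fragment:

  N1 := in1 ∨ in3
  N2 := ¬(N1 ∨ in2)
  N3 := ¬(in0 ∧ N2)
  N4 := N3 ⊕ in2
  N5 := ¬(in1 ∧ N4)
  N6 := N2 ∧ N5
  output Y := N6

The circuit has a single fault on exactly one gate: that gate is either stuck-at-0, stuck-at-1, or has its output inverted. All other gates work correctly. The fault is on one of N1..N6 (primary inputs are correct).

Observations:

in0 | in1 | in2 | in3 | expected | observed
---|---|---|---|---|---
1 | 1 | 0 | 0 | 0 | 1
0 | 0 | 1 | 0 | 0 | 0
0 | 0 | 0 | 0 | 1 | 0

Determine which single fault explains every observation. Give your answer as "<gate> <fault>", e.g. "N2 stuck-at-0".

Fault-free values for test 1 (in0=1, in1=1, in2=0, in3=0): N1=1, N2=0, N3=1, N4=1, N5=0, N6=0, giving Y=0. Observed 1.
Test 1: faults giving observed 1 are {N1 stuck-at-0, N1 inverted output, N2 stuck-at-1, N2 inverted output, N6 stuck-at-1, N6 inverted output}.
Test 2 (in0=0, in1=0, in2=1, in3=0): fault-free N1=0, N2=0, N3=1, N4=0, N5=1, N6=0 → 0; observed 0. Eliminates N2 stuck-at-1, N2 inverted output, N6 stuck-at-1, N6 inverted output.
Test 3 (in0=0, in1=0, in2=0, in3=0): fault-free N1=0, N2=1, N3=1, N4=1, N5=1, N6=1 → 1; observed 0. Eliminates N1 stuck-at-0.
Only N1 inverted output is consistent with every test.

N1 inverted output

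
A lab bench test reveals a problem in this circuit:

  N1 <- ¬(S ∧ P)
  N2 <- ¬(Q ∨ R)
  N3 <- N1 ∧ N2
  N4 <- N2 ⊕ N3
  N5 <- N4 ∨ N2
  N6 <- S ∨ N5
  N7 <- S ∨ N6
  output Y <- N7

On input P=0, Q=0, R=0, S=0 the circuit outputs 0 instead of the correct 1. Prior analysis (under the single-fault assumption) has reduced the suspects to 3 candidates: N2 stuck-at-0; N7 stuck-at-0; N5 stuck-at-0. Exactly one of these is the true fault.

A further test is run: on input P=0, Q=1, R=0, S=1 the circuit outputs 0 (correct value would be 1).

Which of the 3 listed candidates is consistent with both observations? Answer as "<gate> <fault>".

N7 stuck-at-0

Evaluate each candidate on input P=0, Q=1, R=0, S=1:
  N2 stuck-at-0: N1=1, N2=0 [stuck-at-0], N3=0, N4=0, N5=0, N6=1, N7=1 → 1 — eliminated
  N7 stuck-at-0: N1=1, N2=0, N3=0, N4=0, N5=0, N6=1, N7=0 [stuck-at-0] → 0 — matches
  N5 stuck-at-0: N1=1, N2=0, N3=0, N4=0, N5=0 [stuck-at-0], N6=1, N7=1 → 1 — eliminated
Only N7 stuck-at-0 reproduces the observed 0.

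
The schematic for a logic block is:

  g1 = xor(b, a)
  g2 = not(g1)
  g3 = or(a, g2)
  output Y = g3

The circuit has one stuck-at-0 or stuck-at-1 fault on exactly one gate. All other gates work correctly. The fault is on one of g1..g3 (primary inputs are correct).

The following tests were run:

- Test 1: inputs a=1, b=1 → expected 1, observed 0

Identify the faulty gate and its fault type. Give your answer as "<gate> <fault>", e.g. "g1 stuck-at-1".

g3 stuck-at-0

Fault-free values for test 1 (a=1, b=1): g1=0, g2=1, g3=1, giving Y=1. Observed 0.
Test 1: faults giving observed 0 are {g3 stuck-at-0}.
Only g3 stuck-at-0 is consistent with every test.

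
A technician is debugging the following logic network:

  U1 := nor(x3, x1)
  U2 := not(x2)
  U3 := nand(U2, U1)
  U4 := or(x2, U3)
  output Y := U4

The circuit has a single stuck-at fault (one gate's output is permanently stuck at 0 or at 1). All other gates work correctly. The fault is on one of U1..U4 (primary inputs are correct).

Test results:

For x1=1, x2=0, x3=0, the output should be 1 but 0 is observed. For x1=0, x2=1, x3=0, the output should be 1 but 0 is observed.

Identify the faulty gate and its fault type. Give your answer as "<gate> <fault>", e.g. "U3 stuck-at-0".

Fault-free values for test 1 (x1=1, x2=0, x3=0): U1=0, U2=1, U3=1, U4=1, giving Y=1. Observed 0.
Test 1: faults giving observed 0 are {U1 stuck-at-1, U3 stuck-at-0, U4 stuck-at-0}.
Test 2 (x1=0, x2=1, x3=0): fault-free U1=1, U2=0, U3=1, U4=1 → 1; observed 0. Eliminates U1 stuck-at-1, U3 stuck-at-0.
Only U4 stuck-at-0 is consistent with every test.

U4 stuck-at-0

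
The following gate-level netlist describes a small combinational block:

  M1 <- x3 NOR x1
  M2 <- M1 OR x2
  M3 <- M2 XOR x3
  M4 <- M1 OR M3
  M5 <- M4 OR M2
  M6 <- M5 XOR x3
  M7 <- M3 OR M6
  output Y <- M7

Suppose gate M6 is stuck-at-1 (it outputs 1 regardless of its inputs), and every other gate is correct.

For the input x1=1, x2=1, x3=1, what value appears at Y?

Propagate with M6 forced: M1=0, M2=1, M3=0, M4=0, M5=1, M6=1 [stuck-at-1], M7=1.
So Y = 1. (Without the fault it would be 0.)

1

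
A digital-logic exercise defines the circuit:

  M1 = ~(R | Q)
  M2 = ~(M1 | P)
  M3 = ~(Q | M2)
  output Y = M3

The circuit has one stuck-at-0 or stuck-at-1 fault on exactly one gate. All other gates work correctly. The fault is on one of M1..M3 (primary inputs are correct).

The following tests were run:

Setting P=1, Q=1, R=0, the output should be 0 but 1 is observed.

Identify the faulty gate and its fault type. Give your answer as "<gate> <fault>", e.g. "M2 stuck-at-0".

Fault-free values for test 1 (P=1, Q=1, R=0): M1=0, M2=0, M3=0, giving Y=0. Observed 1.
Test 1: faults giving observed 1 are {M3 stuck-at-1}.
Only M3 stuck-at-1 is consistent with every test.

M3 stuck-at-1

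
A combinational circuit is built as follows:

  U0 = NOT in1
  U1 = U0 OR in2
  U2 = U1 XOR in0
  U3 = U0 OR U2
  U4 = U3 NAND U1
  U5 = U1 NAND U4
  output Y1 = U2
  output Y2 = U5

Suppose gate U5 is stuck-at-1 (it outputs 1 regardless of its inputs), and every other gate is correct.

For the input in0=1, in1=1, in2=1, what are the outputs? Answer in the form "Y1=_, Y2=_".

Y1=0, Y2=1

Propagate with U5 forced: U0=0, U1=1, U2=0, U3=0, U4=1, U5=1 [stuck-at-1].
So the outputs are Y1=0, Y2=1. (Without the fault they would be Y1=0, Y2=0.)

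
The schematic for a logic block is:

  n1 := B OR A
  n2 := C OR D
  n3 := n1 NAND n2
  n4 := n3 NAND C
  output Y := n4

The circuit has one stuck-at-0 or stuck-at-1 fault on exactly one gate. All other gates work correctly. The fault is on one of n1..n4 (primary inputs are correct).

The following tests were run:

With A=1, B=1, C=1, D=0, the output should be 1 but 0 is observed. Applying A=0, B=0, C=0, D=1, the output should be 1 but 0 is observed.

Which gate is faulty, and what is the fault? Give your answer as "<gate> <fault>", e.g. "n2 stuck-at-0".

Fault-free values for test 1 (A=1, B=1, C=1, D=0): n1=1, n2=1, n3=0, n4=1, giving Y=1. Observed 0.
Test 1: faults giving observed 0 are {n1 stuck-at-0, n2 stuck-at-0, n3 stuck-at-1, n4 stuck-at-0}.
Test 2 (A=0, B=0, C=0, D=1): fault-free n1=0, n2=1, n3=1, n4=1 → 1; observed 0. Eliminates n1 stuck-at-0, n2 stuck-at-0, n3 stuck-at-1.
Only n4 stuck-at-0 is consistent with every test.

n4 stuck-at-0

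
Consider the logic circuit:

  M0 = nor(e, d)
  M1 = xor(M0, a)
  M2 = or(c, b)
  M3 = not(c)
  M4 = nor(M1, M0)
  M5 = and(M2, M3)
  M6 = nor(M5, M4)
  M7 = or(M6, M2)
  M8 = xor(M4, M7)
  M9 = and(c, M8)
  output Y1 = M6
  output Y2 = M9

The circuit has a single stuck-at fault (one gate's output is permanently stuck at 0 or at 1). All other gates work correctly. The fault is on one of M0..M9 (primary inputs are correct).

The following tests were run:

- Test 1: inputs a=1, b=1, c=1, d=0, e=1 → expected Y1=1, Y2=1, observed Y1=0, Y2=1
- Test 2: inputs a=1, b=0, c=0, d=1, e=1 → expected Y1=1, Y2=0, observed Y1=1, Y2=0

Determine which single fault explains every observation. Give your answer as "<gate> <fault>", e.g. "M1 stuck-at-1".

Fault-free values for test 1 (a=1, b=1, c=1, d=0, e=1): M0=0, M1=1, M2=1, M3=0, M4=0, M5=0, M6=1, M7=1, M8=1, M9=1, giving Y1=1, Y2=1. Observed Y1=0, Y2=1.
Test 1: faults giving observed Y1=0, Y2=1 are {M3 stuck-at-1, M5 stuck-at-1, M6 stuck-at-0}.
Test 2 (a=1, b=0, c=0, d=1, e=1): fault-free M0=0, M1=1, M2=0, M3=1, M4=0, M5=0, M6=1, M7=1, M8=1, M9=0 → Y1=1, Y2=0; observed Y1=1, Y2=0. Eliminates M5 stuck-at-1, M6 stuck-at-0.
Only M3 stuck-at-1 is consistent with every test.

M3 stuck-at-1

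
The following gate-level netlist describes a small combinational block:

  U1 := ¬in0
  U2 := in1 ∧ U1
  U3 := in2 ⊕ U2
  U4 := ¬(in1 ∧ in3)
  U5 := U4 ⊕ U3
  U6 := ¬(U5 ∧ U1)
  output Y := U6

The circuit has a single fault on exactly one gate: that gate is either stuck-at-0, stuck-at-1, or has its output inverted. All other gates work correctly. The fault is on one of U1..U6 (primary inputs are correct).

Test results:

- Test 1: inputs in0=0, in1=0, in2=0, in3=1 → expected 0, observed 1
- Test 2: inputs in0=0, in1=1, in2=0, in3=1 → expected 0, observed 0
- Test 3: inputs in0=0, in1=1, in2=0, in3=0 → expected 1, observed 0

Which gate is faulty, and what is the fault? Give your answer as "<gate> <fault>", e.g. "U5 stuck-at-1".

Fault-free values for test 1 (in0=0, in1=0, in2=0, in3=1): U1=1, U2=0, U3=0, U4=1, U5=1, U6=0, giving Y=0. Observed 1.
Test 1: faults giving observed 1 are {U1 stuck-at-0, U1 inverted output, U2 stuck-at-1, U2 inverted output, U3 stuck-at-1, U3 inverted output, U4 stuck-at-0, U4 inverted output, U5 stuck-at-0, U5 inverted output, U6 stuck-at-1, U6 inverted output}.
Test 2 (in0=0, in1=1, in2=0, in3=1): fault-free U1=1, U2=1, U3=1, U4=0, U5=1, U6=0 → 0; observed 0. Eliminates U1 stuck-at-0, U1 inverted output, U2 inverted output, U3 inverted output, U4 inverted output, U5 stuck-at-0, U5 inverted output, U6 stuck-at-1, U6 inverted output.
Test 3 (in0=0, in1=1, in2=0, in3=0): fault-free U1=1, U2=1, U3=1, U4=1, U5=0, U6=1 → 1; observed 0. Eliminates U2 stuck-at-1, U3 stuck-at-1.
Only U4 stuck-at-0 is consistent with every test.

U4 stuck-at-0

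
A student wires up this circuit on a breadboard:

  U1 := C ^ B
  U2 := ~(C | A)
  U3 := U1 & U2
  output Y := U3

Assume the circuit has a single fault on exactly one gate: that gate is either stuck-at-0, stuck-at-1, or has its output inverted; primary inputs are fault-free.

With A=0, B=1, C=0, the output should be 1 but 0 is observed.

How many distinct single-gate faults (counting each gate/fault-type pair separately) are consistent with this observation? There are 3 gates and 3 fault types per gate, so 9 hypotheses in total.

Fault-free: U1=1, U2=1, U3=1 → 1. Observed 0.
  U1 stuck-at-0: output 0 ✓
  U1 stuck-at-1: output 1 ✗
  U1 inverted output: output 0 ✓
  U2 stuck-at-0: output 0 ✓
  U2 stuck-at-1: output 1 ✗
  U2 inverted output: output 0 ✓
  U3 stuck-at-0: output 0 ✓
  U3 stuck-at-1: output 1 ✗
  U3 inverted output: output 0 ✓
Consistent faults: {U1 stuck-at-0, U1 inverted output, U2 stuck-at-0, U2 inverted output, U3 stuck-at-0, U3 inverted output} — 6 in all.

6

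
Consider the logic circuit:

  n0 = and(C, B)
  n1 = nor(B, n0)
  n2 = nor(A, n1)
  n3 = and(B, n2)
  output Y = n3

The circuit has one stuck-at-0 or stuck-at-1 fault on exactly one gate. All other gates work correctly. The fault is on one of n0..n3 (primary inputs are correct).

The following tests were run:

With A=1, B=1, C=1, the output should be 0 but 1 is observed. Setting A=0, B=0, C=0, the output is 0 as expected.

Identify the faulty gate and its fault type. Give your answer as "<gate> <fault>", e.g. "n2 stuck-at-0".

n2 stuck-at-1

Fault-free values for test 1 (A=1, B=1, C=1): n0=1, n1=0, n2=0, n3=0, giving Y=0. Observed 1.
Test 1: faults giving observed 1 are {n2 stuck-at-1, n3 stuck-at-1}.
Test 2 (A=0, B=0, C=0): fault-free n0=0, n1=1, n2=0, n3=0 → 0; observed 0. Eliminates n3 stuck-at-1.
Only n2 stuck-at-1 is consistent with every test.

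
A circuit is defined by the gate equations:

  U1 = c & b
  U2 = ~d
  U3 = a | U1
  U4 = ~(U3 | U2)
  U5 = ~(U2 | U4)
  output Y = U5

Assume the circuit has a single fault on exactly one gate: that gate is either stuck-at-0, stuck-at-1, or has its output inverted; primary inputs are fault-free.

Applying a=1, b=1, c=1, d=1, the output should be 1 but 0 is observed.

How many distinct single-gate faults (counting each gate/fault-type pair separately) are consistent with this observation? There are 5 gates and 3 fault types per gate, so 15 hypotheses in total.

Fault-free: U1=1, U2=0, U3=1, U4=0, U5=1 → 1. Observed 0.
  U1: none of the 3 fault types match ✗
  U2: stuck-at-1, inverted output ✓; others ✗
  U3: stuck-at-0, inverted output ✓; others ✗
  U4: stuck-at-1, inverted output ✓; others ✗
  U5: stuck-at-0, inverted output ✓; others ✗
Consistent faults: {U2 stuck-at-1, U2 inverted output, U3 stuck-at-0, U3 inverted output, U4 stuck-at-1, U4 inverted output, U5 stuck-at-0, U5 inverted output} — 8 in all.

8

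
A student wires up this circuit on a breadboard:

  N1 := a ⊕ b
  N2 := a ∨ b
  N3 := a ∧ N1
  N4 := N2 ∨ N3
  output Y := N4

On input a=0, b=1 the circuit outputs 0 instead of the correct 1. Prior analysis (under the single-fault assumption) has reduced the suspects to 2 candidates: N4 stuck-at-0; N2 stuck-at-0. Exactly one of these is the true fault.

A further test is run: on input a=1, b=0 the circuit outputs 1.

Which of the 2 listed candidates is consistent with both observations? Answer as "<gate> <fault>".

Evaluate each candidate on input a=1, b=0:
  N4 stuck-at-0: N1=1, N2=1, N3=1, N4=0 [stuck-at-0] → 0 — eliminated
  N2 stuck-at-0: N1=1, N2=0 [stuck-at-0], N3=1, N4=1 → 1 — matches
Only N2 stuck-at-0 reproduces the observed 1.

N2 stuck-at-0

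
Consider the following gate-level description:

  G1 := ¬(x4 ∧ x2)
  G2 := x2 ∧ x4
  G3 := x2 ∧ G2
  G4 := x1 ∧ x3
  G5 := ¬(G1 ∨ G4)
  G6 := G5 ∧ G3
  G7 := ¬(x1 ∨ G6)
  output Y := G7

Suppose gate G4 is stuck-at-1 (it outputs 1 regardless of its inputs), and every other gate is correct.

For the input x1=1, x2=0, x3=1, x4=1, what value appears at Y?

Propagate with G4 forced: G1=1, G2=0, G3=0, G4=1 [stuck-at-1], G5=0, G6=0, G7=0.
So Y = 0. (Same as the fault-free value — the fault is masked on this input.)

0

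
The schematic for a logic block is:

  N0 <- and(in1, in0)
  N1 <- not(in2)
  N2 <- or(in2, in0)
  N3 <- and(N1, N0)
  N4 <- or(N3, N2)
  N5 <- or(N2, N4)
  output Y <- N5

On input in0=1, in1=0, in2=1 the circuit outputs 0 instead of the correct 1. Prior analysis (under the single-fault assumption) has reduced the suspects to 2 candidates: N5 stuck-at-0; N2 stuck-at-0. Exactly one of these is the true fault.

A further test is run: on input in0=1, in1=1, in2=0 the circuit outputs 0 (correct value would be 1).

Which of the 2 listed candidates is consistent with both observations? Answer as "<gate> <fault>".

Evaluate each candidate on input in0=1, in1=1, in2=0:
  N5 stuck-at-0: N0=1, N1=1, N2=1, N3=1, N4=1, N5=0 [stuck-at-0] → 0 — matches
  N2 stuck-at-0: N0=1, N1=1, N2=0 [stuck-at-0], N3=1, N4=1, N5=1 → 1 — eliminated
Only N5 stuck-at-0 reproduces the observed 0.

N5 stuck-at-0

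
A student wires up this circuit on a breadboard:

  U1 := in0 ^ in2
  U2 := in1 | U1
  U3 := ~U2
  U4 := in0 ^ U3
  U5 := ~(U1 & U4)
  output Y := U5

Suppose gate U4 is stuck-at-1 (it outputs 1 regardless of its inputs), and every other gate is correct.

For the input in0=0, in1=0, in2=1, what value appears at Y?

Propagate with U4 forced: U1=1, U2=1, U3=0, U4=1 [stuck-at-1], U5=0.
So Y = 0. (Without the fault it would be 1.)

0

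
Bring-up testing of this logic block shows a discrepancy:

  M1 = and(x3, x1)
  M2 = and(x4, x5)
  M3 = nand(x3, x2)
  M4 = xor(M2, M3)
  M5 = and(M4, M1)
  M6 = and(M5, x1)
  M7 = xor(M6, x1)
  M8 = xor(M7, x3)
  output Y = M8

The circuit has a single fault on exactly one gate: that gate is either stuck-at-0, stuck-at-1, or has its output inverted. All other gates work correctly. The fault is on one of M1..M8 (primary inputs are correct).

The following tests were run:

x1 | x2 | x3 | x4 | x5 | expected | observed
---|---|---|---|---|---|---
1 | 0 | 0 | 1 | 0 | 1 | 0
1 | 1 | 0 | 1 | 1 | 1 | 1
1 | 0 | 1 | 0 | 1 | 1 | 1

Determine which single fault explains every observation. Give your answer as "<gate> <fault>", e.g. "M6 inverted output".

Fault-free values for test 1 (x1=1, x2=0, x3=0, x4=1, x5=0): M1=0, M2=0, M3=1, M4=1, M5=0, M6=0, M7=1, M8=1, giving Y=1. Observed 0.
Test 1: faults giving observed 0 are {M1 stuck-at-1, M1 inverted output, M5 stuck-at-1, M5 inverted output, M6 stuck-at-1, M6 inverted output, M7 stuck-at-0, M7 inverted output, M8 stuck-at-0, M8 inverted output}.
Test 2 (x1=1, x2=1, x3=0, x4=1, x5=1): fault-free M1=0, M2=1, M3=1, M4=0, M5=0, M6=0, M7=1, M8=1 → 1; observed 1. Eliminates M5 stuck-at-1, M5 inverted output, M6 stuck-at-1, M6 inverted output, M7 stuck-at-0, M7 inverted output, M8 stuck-at-0, M8 inverted output.
Test 3 (x1=1, x2=0, x3=1, x4=0, x5=1): fault-free M1=1, M2=0, M3=1, M4=1, M5=1, M6=1, M7=0, M8=1 → 1; observed 1. Eliminates M1 inverted output.
Only M1 stuck-at-1 is consistent with every test.

M1 stuck-at-1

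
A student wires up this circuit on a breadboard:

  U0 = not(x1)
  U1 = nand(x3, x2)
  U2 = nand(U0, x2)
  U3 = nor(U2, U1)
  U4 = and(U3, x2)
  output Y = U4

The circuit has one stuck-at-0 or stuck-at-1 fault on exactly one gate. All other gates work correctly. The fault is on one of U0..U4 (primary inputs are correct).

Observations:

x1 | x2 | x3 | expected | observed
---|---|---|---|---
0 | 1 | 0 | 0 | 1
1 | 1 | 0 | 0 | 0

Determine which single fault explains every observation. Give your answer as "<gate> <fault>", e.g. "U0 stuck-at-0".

U1 stuck-at-0

Fault-free values for test 1 (x1=0, x2=1, x3=0): U0=1, U1=1, U2=0, U3=0, U4=0, giving Y=0. Observed 1.
Test 1: faults giving observed 1 are {U1 stuck-at-0, U3 stuck-at-1, U4 stuck-at-1}.
Test 2 (x1=1, x2=1, x3=0): fault-free U0=0, U1=1, U2=1, U3=0, U4=0 → 0; observed 0. Eliminates U3 stuck-at-1, U4 stuck-at-1.
Only U1 stuck-at-0 is consistent with every test.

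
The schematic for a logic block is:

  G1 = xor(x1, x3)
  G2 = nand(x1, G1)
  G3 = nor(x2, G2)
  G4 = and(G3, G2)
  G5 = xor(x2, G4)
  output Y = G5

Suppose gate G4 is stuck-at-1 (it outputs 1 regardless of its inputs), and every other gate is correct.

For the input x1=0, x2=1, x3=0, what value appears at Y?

Propagate with G4 forced: G1=0, G2=1, G3=0, G4=1 [stuck-at-1], G5=0.
So Y = 0. (Without the fault it would be 1.)

0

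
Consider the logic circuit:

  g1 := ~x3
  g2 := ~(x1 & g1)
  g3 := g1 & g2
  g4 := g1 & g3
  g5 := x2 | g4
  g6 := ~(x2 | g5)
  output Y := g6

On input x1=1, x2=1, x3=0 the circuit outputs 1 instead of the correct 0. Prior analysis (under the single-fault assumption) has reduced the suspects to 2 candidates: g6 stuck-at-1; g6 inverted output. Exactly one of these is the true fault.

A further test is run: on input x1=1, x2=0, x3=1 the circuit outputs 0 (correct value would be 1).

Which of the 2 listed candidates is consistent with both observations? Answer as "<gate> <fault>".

Evaluate each candidate on input x1=1, x2=0, x3=1:
  g6 stuck-at-1: g1=0, g2=1, g3=0, g4=0, g5=0, g6=1 [stuck-at-1] → 1 — eliminated
  g6 inverted output: g1=0, g2=1, g3=0, g4=0, g5=0, g6=0 [inverted output] → 0 — matches
Only g6 inverted output reproduces the observed 0.

g6 inverted output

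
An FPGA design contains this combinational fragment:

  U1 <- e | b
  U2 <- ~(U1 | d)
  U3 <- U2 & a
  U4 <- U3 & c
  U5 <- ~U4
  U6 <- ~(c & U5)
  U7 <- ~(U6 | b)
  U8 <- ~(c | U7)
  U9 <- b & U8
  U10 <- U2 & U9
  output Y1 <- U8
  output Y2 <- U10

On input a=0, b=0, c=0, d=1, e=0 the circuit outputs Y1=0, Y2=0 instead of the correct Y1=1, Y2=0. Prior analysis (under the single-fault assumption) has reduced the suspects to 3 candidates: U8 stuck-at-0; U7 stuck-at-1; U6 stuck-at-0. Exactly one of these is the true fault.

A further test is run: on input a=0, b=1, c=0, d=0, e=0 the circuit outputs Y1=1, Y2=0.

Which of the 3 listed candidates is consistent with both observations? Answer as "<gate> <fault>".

Evaluate each candidate on input a=0, b=1, c=0, d=0, e=0:
  U8 stuck-at-0: U1=1, U2=0, U3=0, U4=0, U5=1, U6=1, U7=0, U8=0 [stuck-at-0], U9=0, U10=0 → Y1=0, Y2=0 — eliminated
  U7 stuck-at-1: U1=1, U2=0, U3=0, U4=0, U5=1, U6=1, U7=1 [stuck-at-1], U8=0, U9=0, U10=0 → Y1=0, Y2=0 — eliminated
  U6 stuck-at-0: U1=1, U2=0, U3=0, U4=0, U5=1, U6=0 [stuck-at-0], U7=0, U8=1, U9=1, U10=0 → Y1=1, Y2=0 — matches
Only U6 stuck-at-0 reproduces the observed Y1=1, Y2=0.

U6 stuck-at-0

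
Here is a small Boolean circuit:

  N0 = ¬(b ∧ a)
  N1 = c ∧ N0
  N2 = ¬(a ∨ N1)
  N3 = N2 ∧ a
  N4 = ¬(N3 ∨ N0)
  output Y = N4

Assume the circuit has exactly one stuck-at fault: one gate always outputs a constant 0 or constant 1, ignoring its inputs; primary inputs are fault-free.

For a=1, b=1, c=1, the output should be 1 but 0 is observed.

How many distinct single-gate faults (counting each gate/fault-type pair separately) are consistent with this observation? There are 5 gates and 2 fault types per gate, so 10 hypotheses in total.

Fault-free: N0=0, N1=0, N2=0, N3=0, N4=1 → 1. Observed 0.
  N0 stuck-at-0: output 1 ✗
  N0 stuck-at-1: output 0 ✓
  N1 stuck-at-0: output 1 ✗
  N1 stuck-at-1: output 1 ✗
  N2 stuck-at-0: output 1 ✗
  N2 stuck-at-1: output 0 ✓
  N3 stuck-at-0: output 1 ✗
  N3 stuck-at-1: output 0 ✓
  N4 stuck-at-0: output 0 ✓
  N4 stuck-at-1: output 1 ✗
Consistent faults: {N0 stuck-at-1, N2 stuck-at-1, N3 stuck-at-1, N4 stuck-at-0} — 4 in all.

4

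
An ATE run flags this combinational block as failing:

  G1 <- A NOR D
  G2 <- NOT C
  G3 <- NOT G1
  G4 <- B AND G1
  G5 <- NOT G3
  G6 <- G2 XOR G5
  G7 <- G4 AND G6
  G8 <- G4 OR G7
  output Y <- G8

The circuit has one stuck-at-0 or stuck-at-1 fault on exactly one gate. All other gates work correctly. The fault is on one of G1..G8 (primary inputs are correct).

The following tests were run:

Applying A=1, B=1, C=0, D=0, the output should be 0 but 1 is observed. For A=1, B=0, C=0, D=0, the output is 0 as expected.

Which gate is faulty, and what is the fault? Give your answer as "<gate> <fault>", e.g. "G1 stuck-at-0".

Fault-free values for test 1 (A=1, B=1, C=0, D=0): G1=0, G2=1, G3=1, G4=0, G5=0, G6=1, G7=0, G8=0, giving Y=0. Observed 1.
Test 1: faults giving observed 1 are {G1 stuck-at-1, G4 stuck-at-1, G7 stuck-at-1, G8 stuck-at-1}.
Test 2 (A=1, B=0, C=0, D=0): fault-free G1=0, G2=1, G3=1, G4=0, G5=0, G6=1, G7=0, G8=0 → 0; observed 0. Eliminates G4 stuck-at-1, G7 stuck-at-1, G8 stuck-at-1.
Only G1 stuck-at-1 is consistent with every test.

G1 stuck-at-1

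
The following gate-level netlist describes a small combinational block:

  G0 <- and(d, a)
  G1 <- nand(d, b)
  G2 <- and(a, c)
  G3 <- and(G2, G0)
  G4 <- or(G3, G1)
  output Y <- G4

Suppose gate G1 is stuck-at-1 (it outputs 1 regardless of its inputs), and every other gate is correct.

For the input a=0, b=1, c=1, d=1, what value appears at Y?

1

Propagate with G1 forced: G0=0, G1=1 [stuck-at-1], G2=0, G3=0, G4=1.
So Y = 1. (Without the fault it would be 0.)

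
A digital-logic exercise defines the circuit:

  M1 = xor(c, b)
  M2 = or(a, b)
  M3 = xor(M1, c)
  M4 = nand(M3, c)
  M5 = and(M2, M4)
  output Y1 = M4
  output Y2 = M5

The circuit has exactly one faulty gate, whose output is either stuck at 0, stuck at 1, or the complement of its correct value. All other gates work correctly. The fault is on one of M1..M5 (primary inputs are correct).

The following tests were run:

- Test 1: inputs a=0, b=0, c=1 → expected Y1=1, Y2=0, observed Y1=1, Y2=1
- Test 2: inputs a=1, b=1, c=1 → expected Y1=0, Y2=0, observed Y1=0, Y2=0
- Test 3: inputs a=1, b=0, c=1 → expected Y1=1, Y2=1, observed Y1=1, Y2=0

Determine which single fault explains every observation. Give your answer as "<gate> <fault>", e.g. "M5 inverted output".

M2 inverted output

Fault-free values for test 1 (a=0, b=0, c=1): M1=1, M2=0, M3=0, M4=1, M5=0, giving Y1=1, Y2=0. Observed Y1=1, Y2=1.
Test 1: faults giving observed Y1=1, Y2=1 are {M2 stuck-at-1, M2 inverted output, M5 stuck-at-1, M5 inverted output}.
Test 2 (a=1, b=1, c=1): fault-free M1=0, M2=1, M3=1, M4=0, M5=0 → Y1=0, Y2=0; observed Y1=0, Y2=0. Eliminates M5 stuck-at-1, M5 inverted output.
Test 3 (a=1, b=0, c=1): fault-free M1=1, M2=1, M3=0, M4=1, M5=1 → Y1=1, Y2=1; observed Y1=1, Y2=0. Eliminates M2 stuck-at-1.
Only M2 inverted output is consistent with every test.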